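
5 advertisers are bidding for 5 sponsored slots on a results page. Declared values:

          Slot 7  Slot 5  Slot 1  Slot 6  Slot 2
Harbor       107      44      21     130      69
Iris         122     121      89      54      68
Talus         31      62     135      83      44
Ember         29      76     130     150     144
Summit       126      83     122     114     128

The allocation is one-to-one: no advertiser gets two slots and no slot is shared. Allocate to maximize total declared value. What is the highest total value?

Maximum total: $656

This is a one-to-one assignment (maximum-weight bipartite matching).
Optimal: Harbor→Slot 6 ($130), Iris→Slot 5 ($121), Talus→Slot 1 ($135), Ember→Slot 2 ($144), Summit→Slot 7 ($126) — total 130+121+135+144+126 = $656.
Column-greedy (each slot in turn goes to its best remaining advertiser) gives $601, worse by 55.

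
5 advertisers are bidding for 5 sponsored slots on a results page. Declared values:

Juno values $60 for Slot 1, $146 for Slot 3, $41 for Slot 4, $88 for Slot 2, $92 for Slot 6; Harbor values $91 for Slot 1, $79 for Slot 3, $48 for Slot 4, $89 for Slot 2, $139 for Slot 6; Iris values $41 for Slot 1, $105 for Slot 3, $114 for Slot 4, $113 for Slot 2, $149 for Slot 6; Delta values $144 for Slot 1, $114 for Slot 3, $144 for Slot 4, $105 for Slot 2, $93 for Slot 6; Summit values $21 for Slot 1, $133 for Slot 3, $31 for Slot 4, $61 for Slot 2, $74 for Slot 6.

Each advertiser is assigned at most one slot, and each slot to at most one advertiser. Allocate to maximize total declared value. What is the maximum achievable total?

Max total: $618

Treat this as an assignment problem: match each advertiser to one slot.
Optimal: Juno→Slot 2 ($88), Harbor→Slot 6 ($139), Iris→Slot 4 ($114), Delta→Slot 1 ($144), Summit→Slot 3 ($133) — total 88+139+114+144+133 = $618.
Max-entry greedy (repeatedly take the single best remaining cell) gives $559, worse by 59.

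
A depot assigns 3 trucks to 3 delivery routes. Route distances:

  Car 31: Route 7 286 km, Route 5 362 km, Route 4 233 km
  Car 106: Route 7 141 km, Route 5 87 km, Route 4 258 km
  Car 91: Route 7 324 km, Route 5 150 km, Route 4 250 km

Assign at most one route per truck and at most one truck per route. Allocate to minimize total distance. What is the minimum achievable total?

Min total: 524 km

Optimal: Car 31→Route 4 (233 km), Car 106→Route 7 (141 km), Car 91→Route 5 (150 km) — total 233+141+150 = 524 km.
Row-greedy (each truck in turn takes its cheapest remaining route) gives 644 km, worse by 120.
Next-best assignment: Car 31→Route 7, Car 106→Route 5, Car 91→Route 4 = 623 km.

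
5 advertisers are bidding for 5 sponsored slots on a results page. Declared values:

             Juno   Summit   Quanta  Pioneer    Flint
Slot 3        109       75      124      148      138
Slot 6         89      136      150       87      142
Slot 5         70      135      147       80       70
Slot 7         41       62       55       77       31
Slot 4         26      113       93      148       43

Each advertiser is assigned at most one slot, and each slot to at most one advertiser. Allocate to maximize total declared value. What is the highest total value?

This is the linear assignment problem.
Optimal: Juno→Slot 7 ($41), Summit→Slot 5 ($135), Quanta→Slot 6 ($150), Pioneer→Slot 4 ($148), Flint→Slot 3 ($138) — total 41+135+150+148+138 = $612.
Next-best assignment: Juno→Slot 7, Summit→Slot 6, Quanta→Slot 5, Pioneer→Slot 4, Flint→Slot 3 = $610.
Swapping Juno↔Pioneer (Juno→Slot 4 $26, Pioneer→Slot 7 $77) loses 86.
Checked against all permutations: $612 is optimal.

Max total: $612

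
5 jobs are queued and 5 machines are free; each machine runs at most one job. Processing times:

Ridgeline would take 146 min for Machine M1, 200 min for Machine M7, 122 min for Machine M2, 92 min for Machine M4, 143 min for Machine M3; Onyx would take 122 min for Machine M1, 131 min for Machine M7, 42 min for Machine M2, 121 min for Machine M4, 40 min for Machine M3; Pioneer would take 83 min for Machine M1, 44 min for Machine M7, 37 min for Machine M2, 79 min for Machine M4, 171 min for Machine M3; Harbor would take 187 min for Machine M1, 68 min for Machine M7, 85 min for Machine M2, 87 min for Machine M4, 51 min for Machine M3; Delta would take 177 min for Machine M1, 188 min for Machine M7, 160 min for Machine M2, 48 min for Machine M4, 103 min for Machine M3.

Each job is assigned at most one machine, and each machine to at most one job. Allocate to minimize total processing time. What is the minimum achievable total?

Optimal: Ridgeline→Machine M1 (146 min), Onyx→Machine M2 (42 min), Pioneer→Machine M7 (44 min), Harbor→Machine M3 (51 min), Delta→Machine M4 (48 min) — total 146+42+44+51+48 = 331 min.

Min total: 331 min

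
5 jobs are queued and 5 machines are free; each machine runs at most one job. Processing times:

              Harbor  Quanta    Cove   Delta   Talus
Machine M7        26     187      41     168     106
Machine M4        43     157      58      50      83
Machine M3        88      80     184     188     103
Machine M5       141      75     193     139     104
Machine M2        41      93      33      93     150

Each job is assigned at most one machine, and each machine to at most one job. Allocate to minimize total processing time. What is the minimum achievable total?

Min total: 287 min

Treat this as an assignment problem: match each job to one machine.
Optimal: Harbor→Machine M7 (26 min), Quanta→Machine M5 (75 min), Cove→Machine M2 (33 min), Delta→Machine M4 (50 min), Talus→Machine M3 (103 min) — total 26+75+33+50+103 = 287 min.
Column-greedy (each machine in turn goes to its cheapest remaining job) gives 293 min, worse by 6.
Swapping Talus↔Harbor (Talus→Machine M7 106 min, Harbor→Machine M3 88 min) adds 65.
Every other assignment is strictly worse.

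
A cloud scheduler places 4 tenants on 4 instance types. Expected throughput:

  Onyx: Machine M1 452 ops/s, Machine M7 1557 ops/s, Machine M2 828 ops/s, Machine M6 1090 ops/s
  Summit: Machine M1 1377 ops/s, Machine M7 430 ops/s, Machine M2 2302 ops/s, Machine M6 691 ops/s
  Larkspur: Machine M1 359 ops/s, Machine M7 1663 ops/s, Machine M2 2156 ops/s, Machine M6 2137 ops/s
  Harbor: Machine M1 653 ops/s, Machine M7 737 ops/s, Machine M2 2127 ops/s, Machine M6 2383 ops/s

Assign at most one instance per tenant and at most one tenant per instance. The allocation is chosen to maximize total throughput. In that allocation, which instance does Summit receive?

Optimal: Onyx→Machine M7 (1557 ops/s), Summit→Machine M1 (1377 ops/s), Larkspur→Machine M2 (2156 ops/s), Harbor→Machine M6 (2383 ops/s) — total 1557+1377+2156+2383 = 7473 ops/s.
Column-greedy (each instance in turn goes to its best remaining tenant) gives 6257 ops/s, worse by 1216.
No other one-to-one assignment exceeds 7473 ops/s.
Summit's own top instance is Machine M2 (2302 ops/s), but forcing Summit→Machine M2 and reassigning the rest optimally gives only 6800 ops/s — worse by 673.

Summit receives Machine M1.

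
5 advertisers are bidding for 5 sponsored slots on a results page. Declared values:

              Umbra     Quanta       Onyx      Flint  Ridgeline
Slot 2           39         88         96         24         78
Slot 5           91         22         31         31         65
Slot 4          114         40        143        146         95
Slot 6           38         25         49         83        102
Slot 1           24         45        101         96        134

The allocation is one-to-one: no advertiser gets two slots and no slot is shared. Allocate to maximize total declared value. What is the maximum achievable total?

Max total: $539

Optimal: Umbra→Slot 5 ($91), Quanta→Slot 2 ($88), Onyx→Slot 4 ($143), Flint→Slot 6 ($83), Ridgeline→Slot 1 ($134) — total 91+88+143+83+134 = $539.
Max-entry greedy (repeatedly take the single best remaining cell) gives $492, worse by 47.
Next-best assignment: Umbra→Slot 5, Quanta→Slot 2, Onyx→Slot 1, Flint→Slot 4, Ridgeline→Slot 6 = $528.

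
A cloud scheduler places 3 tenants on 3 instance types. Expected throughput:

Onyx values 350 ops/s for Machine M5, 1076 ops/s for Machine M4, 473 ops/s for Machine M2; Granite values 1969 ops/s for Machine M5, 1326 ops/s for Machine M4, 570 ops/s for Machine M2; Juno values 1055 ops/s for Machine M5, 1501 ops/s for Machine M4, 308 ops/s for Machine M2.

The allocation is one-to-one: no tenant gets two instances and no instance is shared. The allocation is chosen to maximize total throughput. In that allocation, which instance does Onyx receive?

Onyx receives Machine M2.

Optimal: Onyx→Machine M2 (473 ops/s), Granite→Machine M5 (1969 ops/s), Juno→Machine M4 (1501 ops/s) — total 473+1969+1501 = 3943 ops/s.
No other one-to-one assignment exceeds 3943 ops/s.
Onyx's own top instance is Machine M4 (1076 ops/s), but forcing Onyx→Machine M4 and reassigning the rest optimally gives only 3353 ops/s — worse by 590.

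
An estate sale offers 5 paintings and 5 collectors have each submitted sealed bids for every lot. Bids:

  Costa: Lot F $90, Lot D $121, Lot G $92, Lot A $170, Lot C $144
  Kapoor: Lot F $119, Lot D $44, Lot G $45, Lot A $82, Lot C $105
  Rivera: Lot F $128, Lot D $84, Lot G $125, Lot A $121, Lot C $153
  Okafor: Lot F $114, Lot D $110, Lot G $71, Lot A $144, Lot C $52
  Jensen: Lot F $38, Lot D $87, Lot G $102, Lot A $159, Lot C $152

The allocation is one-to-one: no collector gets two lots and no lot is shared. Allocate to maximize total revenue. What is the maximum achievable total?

Max total: $676

This is the linear assignment problem.
Optimal: Costa→Lot A ($170), Kapoor→Lot F ($119), Rivera→Lot G ($125), Okafor→Lot D ($110), Jensen→Lot C ($152) — total 170+119+125+110+152 = $676.
Row-greedy (each collector in turn takes its best remaining lot) gives $654, worse by 22.
Next-best assignment: Costa→Lot D, Kapoor→Lot F, Rivera→Lot G, Okafor→Lot A, Jensen→Lot C = $661.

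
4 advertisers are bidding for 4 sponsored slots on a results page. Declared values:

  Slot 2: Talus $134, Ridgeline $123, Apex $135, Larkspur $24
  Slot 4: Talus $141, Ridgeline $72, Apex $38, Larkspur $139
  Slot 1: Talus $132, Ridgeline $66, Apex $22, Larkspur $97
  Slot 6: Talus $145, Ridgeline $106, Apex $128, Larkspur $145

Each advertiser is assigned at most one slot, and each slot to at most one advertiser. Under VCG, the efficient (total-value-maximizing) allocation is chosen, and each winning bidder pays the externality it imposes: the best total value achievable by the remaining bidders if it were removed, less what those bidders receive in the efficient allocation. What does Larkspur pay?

Larkspur pays $9.

Efficient allocation: Talus→Slot 1 ($132), Ridgeline→Slot 2 ($123), Apex→Slot 6 ($128), Larkspur→Slot 4 ($139); total welfare W = $522.
Larkspur receives Slot 4 at value $139, so the others get W − 139 = $383.
Without Larkspur: best allocation of the remaining 3 bidders over all 4 slots is Talus→Slot 4 ($141), Ridgeline→Slot 2 ($123), Apex→Slot 6 ($128), total $392.
VCG payment = (others' best without Larkspur) − (others' welfare with Larkspur) = 392 − 383 = $9.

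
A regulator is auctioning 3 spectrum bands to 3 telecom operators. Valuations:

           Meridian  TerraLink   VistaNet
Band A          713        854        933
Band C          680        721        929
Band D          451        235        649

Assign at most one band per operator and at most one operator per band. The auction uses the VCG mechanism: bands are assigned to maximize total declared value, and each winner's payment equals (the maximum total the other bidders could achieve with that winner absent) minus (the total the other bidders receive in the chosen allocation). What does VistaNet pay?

VistaNet pays $229M.

Efficient allocation: Meridian→Band D ($451M), TerraLink→Band A ($854M), VistaNet→Band C ($929M); total welfare W = $2234M.
VistaNet receives Band C at value $929M, so the others get W − 929 = $1305M.
Without VistaNet: best allocation of the remaining 2 bidders over all 3 bands is Meridian→Band C ($680M), TerraLink→Band A ($854M), total $1534M.
VCG payment = (others' best without VistaNet) − (others' welfare with VistaNet) = 1534 − 1305 = $229M.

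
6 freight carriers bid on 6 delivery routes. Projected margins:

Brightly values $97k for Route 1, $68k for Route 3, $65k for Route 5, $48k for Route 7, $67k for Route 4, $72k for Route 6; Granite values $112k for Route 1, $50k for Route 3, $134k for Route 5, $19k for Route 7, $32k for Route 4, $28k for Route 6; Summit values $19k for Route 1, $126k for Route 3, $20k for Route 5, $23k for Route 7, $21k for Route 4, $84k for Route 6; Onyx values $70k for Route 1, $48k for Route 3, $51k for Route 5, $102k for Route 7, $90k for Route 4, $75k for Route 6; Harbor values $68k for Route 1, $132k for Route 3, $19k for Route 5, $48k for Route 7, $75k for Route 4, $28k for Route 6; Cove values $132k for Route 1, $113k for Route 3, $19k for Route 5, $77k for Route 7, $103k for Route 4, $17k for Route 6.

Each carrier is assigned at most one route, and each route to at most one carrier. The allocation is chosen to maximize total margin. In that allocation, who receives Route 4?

Cove receives Route 4.

Treat this as an assignment problem: match each carrier to one route.
Optimal: Brightly→Route 1 ($97k), Granite→Route 5 ($134k), Summit→Route 6 ($84k), Onyx→Route 7 ($102k), Harbor→Route 3 ($132k), Cove→Route 4 ($103k) — total 97+134+84+102+132+103 = $652k.
Column-greedy (each route in turn goes to its best remaining carrier) gives $651k, worse by 1.
Next-best assignment: Brightly→Route 4, Granite→Route 5, Summit→Route 6, Onyx→Route 7, Harbor→Route 3, Cove→Route 1 = $651k.
Swapping Summit↔Brightly (Summit→Route 1 $19k, Brightly→Route 6 $72k) loses 90.
Every other assignment is strictly worse.
Cove's own top route is Route 1 ($132k), but forcing Cove→Route 1 and reassigning the rest optimally gives only $651k — worse by 1.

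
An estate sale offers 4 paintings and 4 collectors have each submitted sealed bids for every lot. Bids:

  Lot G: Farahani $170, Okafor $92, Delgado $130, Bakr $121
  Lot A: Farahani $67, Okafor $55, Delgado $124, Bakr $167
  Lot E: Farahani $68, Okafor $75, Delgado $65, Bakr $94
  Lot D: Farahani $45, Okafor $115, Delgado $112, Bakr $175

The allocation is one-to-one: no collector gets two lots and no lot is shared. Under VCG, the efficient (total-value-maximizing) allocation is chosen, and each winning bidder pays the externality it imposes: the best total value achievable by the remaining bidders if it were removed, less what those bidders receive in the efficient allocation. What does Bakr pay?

Bakr pays $40.

Efficient allocation: Farahani→Lot G ($170), Okafor→Lot E ($75), Delgado→Lot A ($124), Bakr→Lot D ($175); total welfare W = $544.
Bakr receives Lot D at value $175, so the others get W − 175 = $369.
Without Bakr: best allocation of the remaining 3 bidders over all 4 lots is Farahani→Lot G ($170), Okafor→Lot D ($115), Delgado→Lot A ($124), total $409.
VCG payment = (others' best without Bakr) − (others' welfare with Bakr) = 409 − 369 = $40.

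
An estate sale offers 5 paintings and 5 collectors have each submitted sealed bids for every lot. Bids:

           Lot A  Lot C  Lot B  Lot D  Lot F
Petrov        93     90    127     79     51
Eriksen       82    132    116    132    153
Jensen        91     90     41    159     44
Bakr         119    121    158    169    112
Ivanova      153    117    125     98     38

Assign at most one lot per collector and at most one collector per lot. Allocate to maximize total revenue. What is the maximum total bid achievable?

Treat this as an assignment problem: match each collector to one lot.
Optimal: Petrov→Lot C ($90), Eriksen→Lot F ($153), Jensen→Lot D ($159), Bakr→Lot B ($158), Ivanova→Lot A ($153) — total 90+153+159+158+153 = $713.
Max-entry greedy (repeatedly take the single best remaining cell) gives $692, worse by 21.

Maximum total: $713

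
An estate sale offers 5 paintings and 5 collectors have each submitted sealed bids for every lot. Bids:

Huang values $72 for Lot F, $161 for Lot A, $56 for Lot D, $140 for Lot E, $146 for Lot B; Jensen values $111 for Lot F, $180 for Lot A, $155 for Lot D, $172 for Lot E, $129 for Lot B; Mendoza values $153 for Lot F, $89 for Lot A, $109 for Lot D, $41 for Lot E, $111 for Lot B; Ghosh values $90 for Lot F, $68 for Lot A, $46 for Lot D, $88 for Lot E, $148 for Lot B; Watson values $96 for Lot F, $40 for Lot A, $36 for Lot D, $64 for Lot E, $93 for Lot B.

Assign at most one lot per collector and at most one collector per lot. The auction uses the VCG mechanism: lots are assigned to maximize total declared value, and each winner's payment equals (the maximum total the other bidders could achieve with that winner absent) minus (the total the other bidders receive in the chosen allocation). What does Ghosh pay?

Ghosh pays $41.

Efficient allocation: Huang→Lot A ($161), Jensen→Lot E ($172), Mendoza→Lot D ($109), Ghosh→Lot B ($148), Watson→Lot F ($96); total welfare W = $686.
Ghosh receives Lot B at value $148, so the others get W − 148 = $538.
Without Ghosh: best allocation of the remaining 4 bidders over all 5 lots is Huang→Lot A ($161), Jensen→Lot E ($172), Mendoza→Lot F ($153), Watson→Lot B ($93), total $579.
VCG payment = (others' best without Ghosh) − (others' welfare with Ghosh) = 579 − 538 = $41.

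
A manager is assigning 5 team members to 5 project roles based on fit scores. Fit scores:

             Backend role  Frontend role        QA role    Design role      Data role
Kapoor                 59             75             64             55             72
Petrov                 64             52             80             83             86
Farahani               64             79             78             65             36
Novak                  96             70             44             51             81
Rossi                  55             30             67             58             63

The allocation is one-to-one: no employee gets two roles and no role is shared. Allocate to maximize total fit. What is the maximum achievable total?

Optimal: Kapoor→Data role (72 pts), Petrov→Design role (83 pts), Farahani→Frontend role (79 pts), Novak→Backend role (96 pts), Rossi→QA role (67 pts) — total 72+83+79+96+67 = 397 pts.
Row-greedy (each employee in turn takes its best remaining role) gives 393 pts, worse by 4.
Next-best assignment: Kapoor→Frontend role, Petrov→Design role, Farahani→QA role, Novak→Backend role, Rossi→Data role = 395 pts.
Swapping Petrov↔Farahani (Petrov→Frontend role 52 pts, Farahani→Design role 65 pts) loses 45.
No other one-to-one assignment exceeds 397 pts.

Max total: 397 pts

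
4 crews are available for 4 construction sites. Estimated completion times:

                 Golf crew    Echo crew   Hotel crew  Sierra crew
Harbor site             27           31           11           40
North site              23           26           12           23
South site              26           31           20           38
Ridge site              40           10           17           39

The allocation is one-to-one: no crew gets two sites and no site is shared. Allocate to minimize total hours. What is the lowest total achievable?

Optimal: Golf crew→South site (26 hours), Echo crew→Ridge site (10 hours), Hotel crew→Harbor site (11 hours), Sierra crew→North site (23 hours) — total 26+10+11+23 = 70 hours.
Row-greedy (each crew in turn takes its cheapest remaining site) gives 82 hours, worse by 12.

Min total: 70 hours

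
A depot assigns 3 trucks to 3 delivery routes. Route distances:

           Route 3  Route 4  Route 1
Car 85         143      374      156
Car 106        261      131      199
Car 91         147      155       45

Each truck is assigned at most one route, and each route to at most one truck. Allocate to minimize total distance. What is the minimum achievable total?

Minimum total: 319 km

Optimal: Car 85→Route 3 (143 km), Car 106→Route 4 (131 km), Car 91→Route 1 (45 km) — total 143+131+45 = 319 km.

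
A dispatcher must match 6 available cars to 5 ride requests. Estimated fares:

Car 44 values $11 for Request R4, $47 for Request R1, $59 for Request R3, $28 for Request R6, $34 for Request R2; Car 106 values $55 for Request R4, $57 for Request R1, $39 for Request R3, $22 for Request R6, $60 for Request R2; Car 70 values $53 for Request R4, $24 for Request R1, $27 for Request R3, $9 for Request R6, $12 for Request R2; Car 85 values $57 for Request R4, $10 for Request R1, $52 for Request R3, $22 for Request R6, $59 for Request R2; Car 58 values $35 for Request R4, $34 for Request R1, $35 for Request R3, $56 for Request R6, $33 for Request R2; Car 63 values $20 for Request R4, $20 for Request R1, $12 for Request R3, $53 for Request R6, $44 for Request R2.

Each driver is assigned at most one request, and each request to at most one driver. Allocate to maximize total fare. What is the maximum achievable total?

This is a one-to-one assignment (maximum-weight bipartite matching).
Optimal: Car 70→Request R4 ($53), Car 106→Request R1 ($57), Car 44→Request R3 ($59), Car 58→Request R6 ($56), Car 85→Request R2 ($59) — total 53+57+59+56+59 = $284.
Column-greedy (each request in turn goes to its best remaining driver) gives $273, worse by 11.

Max total: $284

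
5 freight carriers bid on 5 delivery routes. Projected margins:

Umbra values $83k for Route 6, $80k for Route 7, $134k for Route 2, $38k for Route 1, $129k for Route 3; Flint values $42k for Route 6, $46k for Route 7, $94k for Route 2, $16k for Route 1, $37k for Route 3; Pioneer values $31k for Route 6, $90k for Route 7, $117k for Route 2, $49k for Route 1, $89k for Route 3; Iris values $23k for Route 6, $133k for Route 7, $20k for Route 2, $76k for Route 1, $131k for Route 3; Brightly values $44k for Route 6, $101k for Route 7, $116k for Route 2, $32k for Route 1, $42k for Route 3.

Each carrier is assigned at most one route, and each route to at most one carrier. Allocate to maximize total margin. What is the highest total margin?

This is the linear assignment problem.
Optimal: Umbra→Route 3 ($129k), Flint→Route 6 ($42k), Pioneer→Route 1 ($49k), Iris→Route 7 ($133k), Brightly→Route 2 ($116k) — total 129+42+49+133+116 = $469k.
Column-greedy (each route in turn goes to its best remaining carrier) gives $402k, worse by 67.
Next-best assignment: Umbra→Route 3, Flint→Route 6, Pioneer→Route 2, Iris→Route 1, Brightly→Route 7 = $465k.
Checked against all permutations: $469k is optimal.

Max total: $469k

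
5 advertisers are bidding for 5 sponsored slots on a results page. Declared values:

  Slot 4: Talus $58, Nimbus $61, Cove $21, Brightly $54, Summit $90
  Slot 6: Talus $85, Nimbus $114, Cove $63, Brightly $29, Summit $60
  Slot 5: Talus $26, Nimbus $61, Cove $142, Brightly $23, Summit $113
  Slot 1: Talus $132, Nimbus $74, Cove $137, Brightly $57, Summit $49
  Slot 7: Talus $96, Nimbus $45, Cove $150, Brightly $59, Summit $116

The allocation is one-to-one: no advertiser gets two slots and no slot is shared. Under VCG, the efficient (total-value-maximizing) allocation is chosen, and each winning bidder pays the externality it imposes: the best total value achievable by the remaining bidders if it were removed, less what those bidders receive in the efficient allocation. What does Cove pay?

Efficient allocation: Talus→Slot 1 ($132), Nimbus→Slot 6 ($114), Cove→Slot 7 ($150), Brightly→Slot 4 ($54), Summit→Slot 5 ($113); total welfare W = $563.
Cove receives Slot 7 at value $150, so the others get W − 150 = $413.
Without Cove: best allocation of the remaining 4 bidders over all 5 slots is Talus→Slot 1 ($132), Nimbus→Slot 6 ($114), Brightly→Slot 7 ($59), Summit→Slot 5 ($113), total $418.
VCG payment = (others' best without Cove) − (others' welfare with Cove) = 418 − 413 = $5.

Cove pays $5.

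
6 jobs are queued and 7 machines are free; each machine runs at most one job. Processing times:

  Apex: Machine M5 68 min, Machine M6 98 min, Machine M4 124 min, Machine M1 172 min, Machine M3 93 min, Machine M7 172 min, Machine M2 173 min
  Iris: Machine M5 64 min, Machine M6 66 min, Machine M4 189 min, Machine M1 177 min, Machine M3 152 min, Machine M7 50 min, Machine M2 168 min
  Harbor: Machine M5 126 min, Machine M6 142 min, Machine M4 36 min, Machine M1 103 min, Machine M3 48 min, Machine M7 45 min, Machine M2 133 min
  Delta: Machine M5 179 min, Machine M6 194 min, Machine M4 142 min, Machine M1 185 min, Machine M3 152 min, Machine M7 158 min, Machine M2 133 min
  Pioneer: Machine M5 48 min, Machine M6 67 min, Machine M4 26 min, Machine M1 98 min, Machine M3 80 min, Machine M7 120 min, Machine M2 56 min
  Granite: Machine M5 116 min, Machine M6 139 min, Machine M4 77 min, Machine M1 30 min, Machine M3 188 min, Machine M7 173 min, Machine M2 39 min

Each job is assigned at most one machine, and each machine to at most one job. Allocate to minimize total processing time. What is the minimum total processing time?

Min total: 355 min

Optimal: Apex→Machine M5 (68 min), Iris→Machine M7 (50 min), Harbor→Machine M3 (48 min), Delta→Machine M2 (133 min), Pioneer→Machine M4 (26 min), Granite→Machine M1 (30 min) — total 68+50+48+133+26+30 = 355 min.
Min-entry greedy (repeatedly take the single cheapest remaining cell) gives 391 min, worse by 36.
Next-best assignment: Apex→Machine M5, Iris→Machine M6, Harbor→Machine M7, Delta→Machine M2, Pioneer→Machine M4, Granite→Machine M1 = 368 min.
Swapping Iris↔Delta (Iris→Machine M2 168 min, Delta→Machine M7 158 min) adds 143.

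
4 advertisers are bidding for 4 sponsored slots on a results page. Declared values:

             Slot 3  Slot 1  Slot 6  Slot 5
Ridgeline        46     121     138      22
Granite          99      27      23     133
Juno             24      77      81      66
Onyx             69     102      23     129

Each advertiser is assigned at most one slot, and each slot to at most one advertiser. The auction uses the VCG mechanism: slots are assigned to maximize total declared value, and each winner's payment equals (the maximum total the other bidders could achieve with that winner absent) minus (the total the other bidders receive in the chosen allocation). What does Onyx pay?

Efficient allocation: Ridgeline→Slot 6 ($138), Granite→Slot 3 ($99), Juno→Slot 1 ($77), Onyx→Slot 5 ($129); total welfare W = $443.
Onyx receives Slot 5 at value $129, so the others get W − 129 = $314.
Without Onyx: best allocation of the remaining 3 bidders over all 4 slots is Ridgeline→Slot 6 ($138), Granite→Slot 5 ($133), Juno→Slot 1 ($77), total $348.
VCG payment = (others' best without Onyx) − (others' welfare with Onyx) = 348 − 314 = $34.

Onyx pays $34.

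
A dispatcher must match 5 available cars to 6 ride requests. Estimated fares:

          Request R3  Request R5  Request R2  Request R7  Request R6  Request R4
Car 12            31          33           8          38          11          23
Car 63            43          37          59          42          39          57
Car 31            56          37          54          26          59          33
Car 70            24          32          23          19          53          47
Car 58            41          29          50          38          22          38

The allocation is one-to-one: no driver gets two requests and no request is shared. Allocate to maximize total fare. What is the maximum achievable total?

Treat this as an assignment problem: match each driver to one request.
Optimal: Car 12→Request R7 ($38), Car 63→Request R4 ($57), Car 31→Request R3 ($56), Car 70→Request R6 ($53), Car 58→Request R2 ($50) — total 38+57+56+53+50 = $254.
Swapping Car 63↔Car 31 (Car 63→Request R3 $43, Car 31→Request R4 $33) loses 37.
No other one-to-one assignment exceeds $254.

Max total: $254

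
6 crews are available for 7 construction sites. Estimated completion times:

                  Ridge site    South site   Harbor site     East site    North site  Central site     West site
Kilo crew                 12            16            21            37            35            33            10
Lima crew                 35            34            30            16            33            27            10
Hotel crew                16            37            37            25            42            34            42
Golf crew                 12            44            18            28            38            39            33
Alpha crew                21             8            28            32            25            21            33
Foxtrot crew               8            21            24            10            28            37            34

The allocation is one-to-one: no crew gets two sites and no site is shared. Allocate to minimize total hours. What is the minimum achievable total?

This is a one-to-one assignment (minimum-cost bipartite matching).
Optimal: Kilo crew→West site (10 hours), Lima crew→Central site (27 hours), Hotel crew→Ridge site (16 hours), Golf crew→Harbor site (18 hours), Alpha crew→South site (8 hours), Foxtrot crew→East site (10 hours) — total 10+27+16+18+8+10 = 89 hours.
Min-entry greedy (repeatedly take the single cheapest remaining cell) gives 94 hours, worse by 5.
Next-best assignment: Kilo crew→South site, Lima crew→West site, Hotel crew→Ridge site, Golf crew→Harbor site, Alpha crew→Central site, Foxtrot crew→East site = 91 hours.

Min total: 89 hours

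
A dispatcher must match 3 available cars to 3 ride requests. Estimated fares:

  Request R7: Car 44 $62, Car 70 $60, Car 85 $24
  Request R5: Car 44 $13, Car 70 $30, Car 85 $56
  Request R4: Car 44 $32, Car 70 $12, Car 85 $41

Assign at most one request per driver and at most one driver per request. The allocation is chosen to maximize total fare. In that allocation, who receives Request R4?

Optimal: Car 44→Request R4 ($32), Car 70→Request R7 ($60), Car 85→Request R5 ($56) — total 32+60+56 = $148.
Column-greedy (each request in turn goes to its best remaining driver) gives $130, worse by 18.
Next-best assignment: Car 44→Request R7, Car 70→Request R5, Car 85→Request R4 = $133.
Swapping Car 44↔Car 70 (Car 44→Request R7 $62, Car 70→Request R4 $12) loses 18.
No other one-to-one assignment exceeds $148.
Car 44's own top request is Request R7 ($62), but forcing Car 44→Request R7 and reassigning the rest optimally gives only $133 — worse by 15.

Car 44 receives Request R4.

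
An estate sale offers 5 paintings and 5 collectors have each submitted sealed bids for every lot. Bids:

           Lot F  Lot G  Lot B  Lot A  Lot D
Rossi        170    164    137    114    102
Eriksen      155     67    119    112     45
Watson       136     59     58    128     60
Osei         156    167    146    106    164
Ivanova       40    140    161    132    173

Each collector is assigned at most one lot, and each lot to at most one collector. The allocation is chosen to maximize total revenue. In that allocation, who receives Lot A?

Watson receives Lot A.

Optimal: Rossi→Lot G ($164), Eriksen→Lot F ($155), Watson→Lot A ($128), Osei→Lot D ($164), Ivanova→Lot B ($161) — total 164+155+128+164+161 = $772.
Row-greedy (each collector in turn takes its best remaining lot) gives $757, worse by 15.
Next-best assignment: Rossi→Lot G, Eriksen→Lot F, Watson→Lot A, Osei→Lot B, Ivanova→Lot D = $766.
Checked against all permutations: $772 is optimal.
Watson's own top lot is Lot F ($136), but forcing Watson→Lot F and reassigning the rest optimally gives only $737 — worse by 35.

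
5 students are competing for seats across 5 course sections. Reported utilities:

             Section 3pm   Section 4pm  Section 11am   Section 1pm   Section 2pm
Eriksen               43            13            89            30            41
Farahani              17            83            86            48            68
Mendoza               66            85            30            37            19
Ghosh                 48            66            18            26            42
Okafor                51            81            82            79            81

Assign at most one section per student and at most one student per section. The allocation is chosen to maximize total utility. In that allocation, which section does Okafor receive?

This is a one-to-one assignment (maximum-weight bipartite matching).
Optimal: Eriksen→Section 11am (89 points), Farahani→Section 2pm (68 points), Mendoza→Section 4pm (85 points), Ghosh→Section 3pm (48 points), Okafor→Section 1pm (79 points) — total 89+68+85+48+79 = 369 points.
Row-greedy (each student in turn takes its best remaining section) gives 359 points, worse by 10.
Next-best assignment: Eriksen→Section 11am, Farahani→Section 2pm, Mendoza→Section 3pm, Ghosh→Section 4pm, Okafor→Section 1pm = 368 points.
Swapping Ghosh↔Farahani (Ghosh→Section 2pm 42 points, Farahani→Section 3pm 17 points) loses 57.
No other one-to-one assignment exceeds 369 points.
Okafor's own top section is Section 11am (82 points), but forcing Okafor→Section 11am and reassigning the rest optimally gives only 313 points — worse by 56.

Okafor receives Section 1pm.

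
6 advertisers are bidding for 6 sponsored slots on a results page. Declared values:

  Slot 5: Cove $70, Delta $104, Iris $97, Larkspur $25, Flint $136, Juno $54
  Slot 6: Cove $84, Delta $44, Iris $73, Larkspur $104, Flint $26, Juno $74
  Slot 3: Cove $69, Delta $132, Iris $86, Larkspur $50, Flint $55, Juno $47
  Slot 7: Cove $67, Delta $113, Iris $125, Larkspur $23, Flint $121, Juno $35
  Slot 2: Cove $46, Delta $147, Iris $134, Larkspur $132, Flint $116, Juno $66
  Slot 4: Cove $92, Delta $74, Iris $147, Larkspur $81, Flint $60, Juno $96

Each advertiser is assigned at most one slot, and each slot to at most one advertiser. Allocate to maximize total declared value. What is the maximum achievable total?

Max total: $705

Treat this as an assignment problem: match each advertiser to one slot.
Optimal: Cove→Slot 6 ($84), Delta→Slot 3 ($132), Iris→Slot 7 ($125), Larkspur→Slot 2 ($132), Flint→Slot 5 ($136), Juno→Slot 4 ($96) — total 84+132+125+132+136+96 = $705.
Checked against all permutations: $705 is optimal.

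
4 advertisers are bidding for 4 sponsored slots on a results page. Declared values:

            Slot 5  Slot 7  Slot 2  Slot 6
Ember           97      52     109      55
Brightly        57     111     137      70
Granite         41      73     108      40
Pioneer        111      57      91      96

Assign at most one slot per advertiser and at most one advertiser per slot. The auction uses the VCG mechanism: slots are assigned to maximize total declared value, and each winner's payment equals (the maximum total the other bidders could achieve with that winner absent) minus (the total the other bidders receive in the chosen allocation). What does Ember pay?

Efficient allocation: Ember→Slot 5 ($97), Brightly→Slot 7 ($111), Granite→Slot 2 ($108), Pioneer→Slot 6 ($96); total welfare W = $412.
Ember receives Slot 5 at value $97, so the others get W − 97 = $315.
Without Ember: best allocation of the remaining 3 bidders over all 4 slots is Brightly→Slot 7 ($111), Granite→Slot 2 ($108), Pioneer→Slot 5 ($111), total $330.
VCG payment = (others' best without Ember) − (others' welfare with Ember) = 330 − 315 = $15.

Ember pays $15.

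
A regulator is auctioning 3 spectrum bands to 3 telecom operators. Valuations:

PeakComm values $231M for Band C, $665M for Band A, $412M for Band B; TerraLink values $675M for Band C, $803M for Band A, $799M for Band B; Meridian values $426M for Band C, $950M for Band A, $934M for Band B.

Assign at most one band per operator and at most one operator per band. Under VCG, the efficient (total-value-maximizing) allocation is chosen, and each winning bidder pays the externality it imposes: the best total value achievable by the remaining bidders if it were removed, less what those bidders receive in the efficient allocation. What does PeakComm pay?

Efficient allocation: PeakComm→Band A ($665M), TerraLink→Band C ($675M), Meridian→Band B ($934M); total welfare W = $2274M.
PeakComm receives Band A at value $665M, so the others get W − 665 = $1609M.
Without PeakComm: best allocation of the remaining 2 bidders over all 3 bands is TerraLink→Band B ($799M), Meridian→Band A ($950M), total $1749M.
VCG payment = (others' best without PeakComm) − (others' welfare with PeakComm) = 1749 − 1609 = $140M.

PeakComm pays $140M.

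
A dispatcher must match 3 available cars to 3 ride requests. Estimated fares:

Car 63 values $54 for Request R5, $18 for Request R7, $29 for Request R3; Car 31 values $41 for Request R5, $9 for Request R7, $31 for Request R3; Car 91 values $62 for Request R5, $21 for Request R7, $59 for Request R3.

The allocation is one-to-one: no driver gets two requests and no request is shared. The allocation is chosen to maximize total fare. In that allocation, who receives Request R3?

Car 91 receives Request R3.

This is the linear assignment problem.
Optimal: Car 63→Request R5 ($54), Car 31→Request R7 ($9), Car 91→Request R3 ($59) — total 54+9+59 = $122.
Next-best assignment: Car 63→Request R7, Car 31→Request R5, Car 91→Request R3 = $118.
Car 91's own top request is Request R5 ($62), but forcing Car 91→Request R5 and reassigning the rest optimally gives only $111 — worse by 11.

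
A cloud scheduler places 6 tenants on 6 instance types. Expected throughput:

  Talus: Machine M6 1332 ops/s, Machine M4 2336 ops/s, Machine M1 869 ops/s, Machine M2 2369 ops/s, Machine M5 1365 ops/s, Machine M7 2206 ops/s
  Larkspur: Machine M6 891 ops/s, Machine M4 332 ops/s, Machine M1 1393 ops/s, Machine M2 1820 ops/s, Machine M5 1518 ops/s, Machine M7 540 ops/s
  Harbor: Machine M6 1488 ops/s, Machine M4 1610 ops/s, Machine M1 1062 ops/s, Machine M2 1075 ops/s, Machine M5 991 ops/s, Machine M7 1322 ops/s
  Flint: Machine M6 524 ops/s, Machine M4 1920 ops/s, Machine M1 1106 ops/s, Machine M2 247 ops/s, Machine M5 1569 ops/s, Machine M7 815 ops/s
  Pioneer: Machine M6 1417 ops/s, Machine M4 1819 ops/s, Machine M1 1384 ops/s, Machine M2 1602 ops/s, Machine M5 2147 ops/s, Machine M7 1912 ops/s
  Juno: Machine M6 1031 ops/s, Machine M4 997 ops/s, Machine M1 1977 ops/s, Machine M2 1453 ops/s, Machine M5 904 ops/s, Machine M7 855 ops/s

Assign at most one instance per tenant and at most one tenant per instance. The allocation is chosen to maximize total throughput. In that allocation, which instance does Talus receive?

Optimal: Talus→Machine M7 (2206 ops/s), Larkspur→Machine M2 (1820 ops/s), Harbor→Machine M6 (1488 ops/s), Flint→Machine M4 (1920 ops/s), Pioneer→Machine M5 (2147 ops/s), Juno→Machine M1 (1977 ops/s) — total 2206+1820+1488+1920+2147+1977 = 11558 ops/s.
Column-greedy (each instance in turn goes to its best remaining tenant) gives 10583 ops/s, worse by 975.
Swapping Juno↔Pioneer (Juno→Machine M5 904 ops/s, Pioneer→Machine M1 1384 ops/s) loses 1836.
No other one-to-one assignment exceeds 11558 ops/s.
Talus's own top instance is Machine M2 (2369 ops/s), but forcing Talus→Machine M2 and reassigning the rest optimally gives only 11184 ops/s — worse by 374.

Talus receives Machine M7.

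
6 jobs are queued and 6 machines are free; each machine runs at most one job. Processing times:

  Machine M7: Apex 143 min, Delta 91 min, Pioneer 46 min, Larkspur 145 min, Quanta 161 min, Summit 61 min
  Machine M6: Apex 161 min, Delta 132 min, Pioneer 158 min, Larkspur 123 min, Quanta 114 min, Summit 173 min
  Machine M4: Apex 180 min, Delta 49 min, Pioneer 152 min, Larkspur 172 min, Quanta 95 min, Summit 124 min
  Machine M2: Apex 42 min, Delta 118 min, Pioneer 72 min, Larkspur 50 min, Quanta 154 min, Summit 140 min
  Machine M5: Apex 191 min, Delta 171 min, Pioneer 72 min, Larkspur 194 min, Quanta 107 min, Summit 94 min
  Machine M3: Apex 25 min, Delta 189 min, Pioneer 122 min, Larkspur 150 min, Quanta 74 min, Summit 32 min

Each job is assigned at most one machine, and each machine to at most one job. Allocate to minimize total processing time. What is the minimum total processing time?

Min total: 371 min

This is a one-to-one assignment (minimum-cost bipartite matching).
Optimal: Apex→Machine M3 (25 min), Delta→Machine M4 (49 min), Pioneer→Machine M5 (72 min), Larkspur→Machine M2 (50 min), Quanta→Machine M6 (114 min), Summit→Machine M7 (61 min) — total 25+49+72+50+114+61 = 371 min.
Row-greedy (each job in turn takes its cheapest remaining machine) gives 450 min, worse by 79.
Next-best assignment: Apex→Machine M3, Delta→Machine M4, Pioneer→Machine M7, Larkspur→Machine M2, Quanta→Machine M6, Summit→Machine M5 = 378 min.
Swapping Apex↔Pioneer (Apex→Machine M5 191 min, Pioneer→Machine M3 122 min) adds 216.
No other one-to-one assignment undercuts 371 min.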